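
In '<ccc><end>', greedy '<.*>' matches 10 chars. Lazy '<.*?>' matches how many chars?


Greedy '<.*>' tries to match as MUCH as possible.
Lazy '<.*?>' tries to match as LITTLE as possible.

String: '<ccc><end>'
Greedy '<.*>' starts at first '<' and extends to the LAST '>': '<ccc><end>' (10 chars)
Lazy '<.*?>' starts at first '<' and stops at the FIRST '>': '<ccc>' (5 chars)

5


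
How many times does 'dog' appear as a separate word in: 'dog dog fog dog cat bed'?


Scanning each word for exact match 'dog':
  Word 1: 'dog' -> MATCH
  Word 2: 'dog' -> MATCH
  Word 3: 'fog' -> no
  Word 4: 'dog' -> MATCH
  Word 5: 'cat' -> no
  Word 6: 'bed' -> no
Total matches: 3

3


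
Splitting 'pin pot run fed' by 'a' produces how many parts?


Splitting by 'a' breaks the string at each occurrence of the separator.
Text: 'pin pot run fed'
Parts after split:
  Part 1: 'pin pot run fed'
Total parts: 1

1


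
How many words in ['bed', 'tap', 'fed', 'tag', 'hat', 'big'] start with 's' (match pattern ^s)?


Pattern ^s anchors to start of word. Check which words begin with 's':
  'bed' -> no
  'tap' -> no
  'fed' -> no
  'tag' -> no
  'hat' -> no
  'big' -> no
Matching words: []
Count: 0

0


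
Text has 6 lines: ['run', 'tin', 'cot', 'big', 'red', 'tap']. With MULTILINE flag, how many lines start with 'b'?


With MULTILINE flag, ^ matches the start of each line.
Lines: ['run', 'tin', 'cot', 'big', 'red', 'tap']
Checking which lines start with 'b':
  Line 1: 'run' -> no
  Line 2: 'tin' -> no
  Line 3: 'cot' -> no
  Line 4: 'big' -> MATCH
  Line 5: 'red' -> no
  Line 6: 'tap' -> no
Matching lines: ['big']
Count: 1

1


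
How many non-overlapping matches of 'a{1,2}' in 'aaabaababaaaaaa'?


Pattern 'a{1,2}' matches between 1 and 2 consecutive a's (greedy).
String: 'aaabaababaaaaaa'
Finding runs of a's and applying greedy matching:
  Run at pos 0: 'aaa' (length 3)
  Run at pos 4: 'aa' (length 2)
  Run at pos 7: 'a' (length 1)
  Run at pos 9: 'aaaaaa' (length 6)
Matches: ['aa', 'a', 'aa', 'a', 'aa', 'aa', 'aa']
Count: 7

7


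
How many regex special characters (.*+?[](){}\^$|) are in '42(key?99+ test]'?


Regex special characters are: . * + ? [ ] ( ) { } \ ^ $ |
Scanning '42(key?99+ test]':
  pos 2: '(' -> SPECIAL
  pos 6: '?' -> SPECIAL
  pos 9: '+' -> SPECIAL
  pos 15: ']' -> SPECIAL
Special chars found: ['(', '?', '+', ']']
Total: 4

4


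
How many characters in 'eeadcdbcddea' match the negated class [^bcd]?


Negated class [^bcd] matches any char NOT in {b, c, d}
Scanning 'eeadcdbcddea':
  pos 0: 'e' -> MATCH
  pos 1: 'e' -> MATCH
  pos 2: 'a' -> MATCH
  pos 3: 'd' -> no (excluded)
  pos 4: 'c' -> no (excluded)
  pos 5: 'd' -> no (excluded)
  pos 6: 'b' -> no (excluded)
  pos 7: 'c' -> no (excluded)
  pos 8: 'd' -> no (excluded)
  pos 9: 'd' -> no (excluded)
  pos 10: 'e' -> MATCH
  pos 11: 'a' -> MATCH
Total matches: 5

5


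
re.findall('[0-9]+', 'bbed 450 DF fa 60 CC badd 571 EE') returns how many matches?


Pattern '[0-9]+' finds one or more digits.
Text: 'bbed 450 DF fa 60 CC badd 571 EE'
Scanning for matches:
  Match 1: '450'
  Match 2: '60'
  Match 3: '571'
Total matches: 3

3


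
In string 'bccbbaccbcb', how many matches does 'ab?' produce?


Pattern 'ab?' matches 'a' optionally followed by 'b'.
String: 'bccbbaccbcb'
Scanning left to right for 'a' then checking next char:
  Match 1: 'a' (a not followed by b)
Total matches: 1

1


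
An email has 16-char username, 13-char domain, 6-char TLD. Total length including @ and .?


An email address has format: username@domain.tld
Username length: 16
'@' character: 1
Domain length: 13
'.' character: 1
TLD length: 6
Total = 16 + 1 + 13 + 1 + 6 = 37

37


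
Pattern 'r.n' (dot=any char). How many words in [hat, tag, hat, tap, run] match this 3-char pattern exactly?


Pattern 'r.n' means: starts with 'r', any single char, ends with 'n'.
Checking each word (must be exactly 3 chars):
  'hat' (len=3): no
  'tag' (len=3): no
  'hat' (len=3): no
  'tap' (len=3): no
  'run' (len=3): MATCH
Matching words: ['run']
Total: 1

1


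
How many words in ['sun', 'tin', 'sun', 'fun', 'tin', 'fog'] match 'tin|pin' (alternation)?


Alternation 'tin|pin' matches either 'tin' or 'pin'.
Checking each word:
  'sun' -> no
  'tin' -> MATCH
  'sun' -> no
  'fun' -> no
  'tin' -> MATCH
  'fog' -> no
Matches: ['tin', 'tin']
Count: 2

2


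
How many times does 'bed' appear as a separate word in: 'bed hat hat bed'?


Scanning each word for exact match 'bed':
  Word 1: 'bed' -> MATCH
  Word 2: 'hat' -> no
  Word 3: 'hat' -> no
  Word 4: 'bed' -> MATCH
Total matches: 2

2


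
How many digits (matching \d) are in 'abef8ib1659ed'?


\d matches any digit 0-9.
Scanning 'abef8ib1659ed':
  pos 4: '8' -> DIGIT
  pos 7: '1' -> DIGIT
  pos 8: '6' -> DIGIT
  pos 9: '5' -> DIGIT
  pos 10: '9' -> DIGIT
Digits found: ['8', '1', '6', '5', '9']
Total: 5

5


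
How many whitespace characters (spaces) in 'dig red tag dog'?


\s matches whitespace characters (spaces, tabs, etc.).
Text: 'dig red tag dog'
This text has 4 words separated by spaces.
Number of spaces = number of words - 1 = 4 - 1 = 3

3


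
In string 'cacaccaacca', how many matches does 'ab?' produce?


Pattern 'ab?' matches 'a' optionally followed by 'b'.
String: 'cacaccaacca'
Scanning left to right for 'a' then checking next char:
  Match 1: 'a' (a not followed by b)
  Match 2: 'a' (a not followed by b)
  Match 3: 'a' (a not followed by b)
  Match 4: 'a' (a not followed by b)
  Match 5: 'a' (a not followed by b)
Total matches: 5

5


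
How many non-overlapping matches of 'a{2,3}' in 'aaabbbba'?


Pattern 'a{2,3}' matches between 2 and 3 consecutive a's (greedy).
String: 'aaabbbba'
Finding runs of a's and applying greedy matching:
  Run at pos 0: 'aaa' (length 3)
  Run at pos 7: 'a' (length 1)
Matches: ['aaa']
Count: 1

1


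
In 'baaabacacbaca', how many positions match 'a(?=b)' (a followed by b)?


Lookahead 'a(?=b)' matches 'a' only when followed by 'b'.
String: 'baaabacacbaca'
Checking each position where char is 'a':
  pos 1: 'a' -> no (next='a')
  pos 2: 'a' -> no (next='a')
  pos 3: 'a' -> MATCH (next='b')
  pos 5: 'a' -> no (next='c')
  pos 7: 'a' -> no (next='c')
  pos 10: 'a' -> no (next='c')
Matching positions: [3]
Count: 1

1


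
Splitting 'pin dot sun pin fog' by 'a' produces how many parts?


Splitting by 'a' breaks the string at each occurrence of the separator.
Text: 'pin dot sun pin fog'
Parts after split:
  Part 1: 'pin dot sun pin fog'
Total parts: 1

1


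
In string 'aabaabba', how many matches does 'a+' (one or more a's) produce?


Pattern 'a+' matches one or more consecutive a's.
String: 'aabaabba'
Scanning for runs of a:
  Match 1: 'aa' (length 2)
  Match 2: 'aa' (length 2)
  Match 3: 'a' (length 1)
Total matches: 3

3


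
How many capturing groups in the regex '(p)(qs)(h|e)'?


To count capturing groups, count each '(' that starts a group.
Pattern: '(p)(qs)(h|e)'
Walking through the pattern:
  Position 0: '(' -> group #1
  Position 3: '(' -> group #2
  Position 7: '(' -> group #3
Total capturing groups: 3

3


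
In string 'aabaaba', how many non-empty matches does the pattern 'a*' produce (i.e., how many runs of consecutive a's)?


Pattern 'a*' matches zero or more a's. We want non-empty runs of consecutive a's.
String: 'aabaaba'
Walking through the string to find runs of a's:
  Run 1: positions 0-1 -> 'aa'
  Run 2: positions 3-4 -> 'aa'
  Run 3: positions 6-6 -> 'a'
Non-empty runs found: ['aa', 'aa', 'a']
Count: 3

3


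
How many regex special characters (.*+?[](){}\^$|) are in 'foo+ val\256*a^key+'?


Regex special characters are: . * + ? [ ] ( ) { } \ ^ $ |
Scanning 'foo+ val\256*a^key+':
  pos 3: '+' -> SPECIAL
  pos 8: '\' -> SPECIAL
  pos 12: '*' -> SPECIAL
  pos 14: '^' -> SPECIAL
  pos 18: '+' -> SPECIAL
Special chars found: ['+', '\\', '*', '^', '+']
Total: 5

5


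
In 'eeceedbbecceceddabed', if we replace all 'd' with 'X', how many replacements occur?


re.sub('d', 'X', text) replaces every occurrence of 'd' with 'X'.
Text: 'eeceedbbecceceddabed'
Scanning for 'd':
  pos 5: 'd' -> replacement #1
  pos 14: 'd' -> replacement #2
  pos 15: 'd' -> replacement #3
  pos 19: 'd' -> replacement #4
Total replacements: 4

4


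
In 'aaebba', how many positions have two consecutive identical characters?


Looking for consecutive identical characters in 'aaebba':
  pos 0-1: 'a' vs 'a' -> MATCH ('aa')
  pos 1-2: 'a' vs 'e' -> different
  pos 2-3: 'e' vs 'b' -> different
  pos 3-4: 'b' vs 'b' -> MATCH ('bb')
  pos 4-5: 'b' vs 'a' -> different
Consecutive identical pairs: ['aa', 'bb']
Count: 2

2


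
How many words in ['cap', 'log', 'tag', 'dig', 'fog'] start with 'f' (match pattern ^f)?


Pattern ^f anchors to start of word. Check which words begin with 'f':
  'cap' -> no
  'log' -> no
  'tag' -> no
  'dig' -> no
  'fog' -> MATCH (starts with 'f')
Matching words: ['fog']
Count: 1

1


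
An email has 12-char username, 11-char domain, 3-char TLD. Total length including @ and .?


An email address has format: username@domain.tld
Username length: 12
'@' character: 1
Domain length: 11
'.' character: 1
TLD length: 3
Total = 12 + 1 + 11 + 1 + 3 = 28

28


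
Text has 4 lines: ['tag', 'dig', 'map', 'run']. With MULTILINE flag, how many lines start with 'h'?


With MULTILINE flag, ^ matches the start of each line.
Lines: ['tag', 'dig', 'map', 'run']
Checking which lines start with 'h':
  Line 1: 'tag' -> no
  Line 2: 'dig' -> no
  Line 3: 'map' -> no
  Line 4: 'run' -> no
Matching lines: []
Count: 0

0


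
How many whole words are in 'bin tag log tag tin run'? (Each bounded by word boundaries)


Word boundaries (\b) mark the start/end of each word.
Text: 'bin tag log tag tin run'
Splitting by whitespace:
  Word 1: 'bin'
  Word 2: 'tag'
  Word 3: 'log'
  Word 4: 'tag'
  Word 5: 'tin'
  Word 6: 'run'
Total whole words: 6

6


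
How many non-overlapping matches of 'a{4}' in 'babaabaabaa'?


Pattern 'a{4}' matches exactly 4 consecutive a's (greedy, non-overlapping).
String: 'babaabaabaa'
Scanning for runs of a's:
  Run at pos 1: 'a' (length 1) -> 0 match(es)
  Run at pos 3: 'aa' (length 2) -> 0 match(es)
  Run at pos 6: 'aa' (length 2) -> 0 match(es)
  Run at pos 9: 'aa' (length 2) -> 0 match(es)
Matches found: []
Total: 0

0


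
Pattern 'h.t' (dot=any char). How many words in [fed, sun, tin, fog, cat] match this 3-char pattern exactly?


Pattern 'h.t' means: starts with 'h', any single char, ends with 't'.
Checking each word (must be exactly 3 chars):
  'fed' (len=3): no
  'sun' (len=3): no
  'tin' (len=3): no
  'fog' (len=3): no
  'cat' (len=3): no
Matching words: []
Total: 0

0


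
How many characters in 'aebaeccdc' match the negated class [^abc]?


Negated class [^abc] matches any char NOT in {a, b, c}
Scanning 'aebaeccdc':
  pos 0: 'a' -> no (excluded)
  pos 1: 'e' -> MATCH
  pos 2: 'b' -> no (excluded)
  pos 3: 'a' -> no (excluded)
  pos 4: 'e' -> MATCH
  pos 5: 'c' -> no (excluded)
  pos 6: 'c' -> no (excluded)
  pos 7: 'd' -> MATCH
  pos 8: 'c' -> no (excluded)
Total matches: 3

3


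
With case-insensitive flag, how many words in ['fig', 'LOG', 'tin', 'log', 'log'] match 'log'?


Case-insensitive matching: compare each word's lowercase form to 'log'.
  'fig' -> lower='fig' -> no
  'LOG' -> lower='log' -> MATCH
  'tin' -> lower='tin' -> no
  'log' -> lower='log' -> MATCH
  'log' -> lower='log' -> MATCH
Matches: ['LOG', 'log', 'log']
Count: 3

3


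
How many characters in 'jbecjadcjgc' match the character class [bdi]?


Character class [bdi] matches any of: {b, d, i}
Scanning string 'jbecjadcjgc' character by character:
  pos 0: 'j' -> no
  pos 1: 'b' -> MATCH
  pos 2: 'e' -> no
  pos 3: 'c' -> no
  pos 4: 'j' -> no
  pos 5: 'a' -> no
  pos 6: 'd' -> MATCH
  pos 7: 'c' -> no
  pos 8: 'j' -> no
  pos 9: 'g' -> no
  pos 10: 'c' -> no
Total matches: 2

2


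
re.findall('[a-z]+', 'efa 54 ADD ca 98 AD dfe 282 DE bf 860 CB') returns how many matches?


Pattern '[a-z]+' finds one or more lowercase letters.
Text: 'efa 54 ADD ca 98 AD dfe 282 DE bf 860 CB'
Scanning for matches:
  Match 1: 'efa'
  Match 2: 'ca'
  Match 3: 'dfe'
  Match 4: 'bf'
Total matches: 4

4


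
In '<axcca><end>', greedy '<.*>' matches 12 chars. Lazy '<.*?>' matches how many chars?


Greedy '<.*>' tries to match as MUCH as possible.
Lazy '<.*?>' tries to match as LITTLE as possible.

String: '<axcca><end>'
Greedy '<.*>' starts at first '<' and extends to the LAST '>': '<axcca><end>' (12 chars)
Lazy '<.*?>' starts at first '<' and stops at the FIRST '>': '<axcca>' (7 chars)

7


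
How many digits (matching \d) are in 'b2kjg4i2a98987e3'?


\d matches any digit 0-9.
Scanning 'b2kjg4i2a98987e3':
  pos 1: '2' -> DIGIT
  pos 5: '4' -> DIGIT
  pos 7: '2' -> DIGIT
  pos 9: '9' -> DIGIT
  pos 10: '8' -> DIGIT
  pos 11: '9' -> DIGIT
  pos 12: '8' -> DIGIT
  pos 13: '7' -> DIGIT
  pos 15: '3' -> DIGIT
Digits found: ['2', '4', '2', '9', '8', '9', '8', '7', '3']
Total: 9

9


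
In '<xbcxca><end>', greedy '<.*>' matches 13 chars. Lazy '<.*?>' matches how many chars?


Greedy '<.*>' tries to match as MUCH as possible.
Lazy '<.*?>' tries to match as LITTLE as possible.

String: '<xbcxca><end>'
Greedy '<.*>' starts at first '<' and extends to the LAST '>': '<xbcxca><end>' (13 chars)
Lazy '<.*?>' starts at first '<' and stops at the FIRST '>': '<xbcxca>' (8 chars)

8


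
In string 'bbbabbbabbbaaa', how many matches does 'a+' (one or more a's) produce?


Pattern 'a+' matches one or more consecutive a's.
String: 'bbbabbbabbbaaa'
Scanning for runs of a:
  Match 1: 'a' (length 1)
  Match 2: 'a' (length 1)
  Match 3: 'aaa' (length 3)
Total matches: 3

3


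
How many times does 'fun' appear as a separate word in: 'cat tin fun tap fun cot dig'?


Scanning each word for exact match 'fun':
  Word 1: 'cat' -> no
  Word 2: 'tin' -> no
  Word 3: 'fun' -> MATCH
  Word 4: 'tap' -> no
  Word 5: 'fun' -> MATCH
  Word 6: 'cot' -> no
  Word 7: 'dig' -> no
Total matches: 2

2


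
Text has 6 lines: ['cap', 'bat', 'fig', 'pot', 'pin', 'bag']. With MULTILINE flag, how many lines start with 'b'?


With MULTILINE flag, ^ matches the start of each line.
Lines: ['cap', 'bat', 'fig', 'pot', 'pin', 'bag']
Checking which lines start with 'b':
  Line 1: 'cap' -> no
  Line 2: 'bat' -> MATCH
  Line 3: 'fig' -> no
  Line 4: 'pot' -> no
  Line 5: 'pin' -> no
  Line 6: 'bag' -> MATCH
Matching lines: ['bat', 'bag']
Count: 2

2


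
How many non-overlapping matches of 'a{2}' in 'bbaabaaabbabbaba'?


Pattern 'a{2}' matches exactly 2 consecutive a's (greedy, non-overlapping).
String: 'bbaabaaabbabbaba'
Scanning for runs of a's:
  Run at pos 2: 'aa' (length 2) -> 1 match(es)
  Run at pos 5: 'aaa' (length 3) -> 1 match(es)
  Run at pos 10: 'a' (length 1) -> 0 match(es)
  Run at pos 13: 'a' (length 1) -> 0 match(es)
  Run at pos 15: 'a' (length 1) -> 0 match(es)
Matches found: ['aa', 'aa']
Total: 2

2


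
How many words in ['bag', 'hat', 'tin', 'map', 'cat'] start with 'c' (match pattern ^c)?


Pattern ^c anchors to start of word. Check which words begin with 'c':
  'bag' -> no
  'hat' -> no
  'tin' -> no
  'map' -> no
  'cat' -> MATCH (starts with 'c')
Matching words: ['cat']
Count: 1

1


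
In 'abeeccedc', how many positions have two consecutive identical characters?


Looking for consecutive identical characters in 'abeeccedc':
  pos 0-1: 'a' vs 'b' -> different
  pos 1-2: 'b' vs 'e' -> different
  pos 2-3: 'e' vs 'e' -> MATCH ('ee')
  pos 3-4: 'e' vs 'c' -> different
  pos 4-5: 'c' vs 'c' -> MATCH ('cc')
  pos 5-6: 'c' vs 'e' -> different
  pos 6-7: 'e' vs 'd' -> different
  pos 7-8: 'd' vs 'c' -> different
Consecutive identical pairs: ['ee', 'cc']
Count: 2

2


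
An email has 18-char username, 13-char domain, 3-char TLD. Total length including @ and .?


An email address has format: username@domain.tld
Username length: 18
'@' character: 1
Domain length: 13
'.' character: 1
TLD length: 3
Total = 18 + 1 + 13 + 1 + 3 = 36

36


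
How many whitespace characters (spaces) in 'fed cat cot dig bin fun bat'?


\s matches whitespace characters (spaces, tabs, etc.).
Text: 'fed cat cot dig bin fun bat'
This text has 7 words separated by spaces.
Number of spaces = number of words - 1 = 7 - 1 = 6

6


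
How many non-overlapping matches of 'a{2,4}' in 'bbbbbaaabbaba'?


Pattern 'a{2,4}' matches between 2 and 4 consecutive a's (greedy).
String: 'bbbbbaaabbaba'
Finding runs of a's and applying greedy matching:
  Run at pos 5: 'aaa' (length 3)
  Run at pos 10: 'a' (length 1)
  Run at pos 12: 'a' (length 1)
Matches: ['aaa']
Count: 1

1


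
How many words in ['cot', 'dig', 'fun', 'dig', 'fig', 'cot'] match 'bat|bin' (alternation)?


Alternation 'bat|bin' matches either 'bat' or 'bin'.
Checking each word:
  'cot' -> no
  'dig' -> no
  'fun' -> no
  'dig' -> no
  'fig' -> no
  'cot' -> no
Matches: []
Count: 0

0


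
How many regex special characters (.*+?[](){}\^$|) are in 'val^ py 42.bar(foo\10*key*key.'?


Regex special characters are: . * + ? [ ] ( ) { } \ ^ $ |
Scanning 'val^ py 42.bar(foo\10*key*key.':
  pos 3: '^' -> SPECIAL
  pos 10: '.' -> SPECIAL
  pos 14: '(' -> SPECIAL
  pos 18: '\' -> SPECIAL
  pos 21: '*' -> SPECIAL
  pos 25: '*' -> SPECIAL
  pos 29: '.' -> SPECIAL
Special chars found: ['^', '.', '(', '\\', '*', '*', '.']
Total: 7

7


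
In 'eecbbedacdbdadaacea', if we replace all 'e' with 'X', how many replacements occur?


re.sub('e', 'X', text) replaces every occurrence of 'e' with 'X'.
Text: 'eecbbedacdbdadaacea'
Scanning for 'e':
  pos 0: 'e' -> replacement #1
  pos 1: 'e' -> replacement #2
  pos 5: 'e' -> replacement #3
  pos 17: 'e' -> replacement #4
Total replacements: 4

4


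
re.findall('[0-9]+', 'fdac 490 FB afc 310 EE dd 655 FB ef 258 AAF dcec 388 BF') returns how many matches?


Pattern '[0-9]+' finds one or more digits.
Text: 'fdac 490 FB afc 310 EE dd 655 FB ef 258 AAF dcec 388 BF'
Scanning for matches:
  Match 1: '490'
  Match 2: '310'
  Match 3: '655'
  Match 4: '258'
  Match 5: '388'
Total matches: 5

5


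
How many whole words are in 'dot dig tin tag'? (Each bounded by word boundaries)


Word boundaries (\b) mark the start/end of each word.
Text: 'dot dig tin tag'
Splitting by whitespace:
  Word 1: 'dot'
  Word 2: 'dig'
  Word 3: 'tin'
  Word 4: 'tag'
Total whole words: 4

4


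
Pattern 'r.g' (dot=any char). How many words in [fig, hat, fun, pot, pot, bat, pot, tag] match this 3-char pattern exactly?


Pattern 'r.g' means: starts with 'r', any single char, ends with 'g'.
Checking each word (must be exactly 3 chars):
  'fig' (len=3): no
  'hat' (len=3): no
  'fun' (len=3): no
  'pot' (len=3): no
  'pot' (len=3): no
  'bat' (len=3): no
  'pot' (len=3): no
  'tag' (len=3): no
Matching words: []
Total: 0

0


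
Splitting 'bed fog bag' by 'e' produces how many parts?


Splitting by 'e' breaks the string at each occurrence of the separator.
Text: 'bed fog bag'
Parts after split:
  Part 1: 'b'
  Part 2: 'd fog bag'
Total parts: 2

2


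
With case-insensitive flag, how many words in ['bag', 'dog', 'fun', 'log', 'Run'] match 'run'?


Case-insensitive matching: compare each word's lowercase form to 'run'.
  'bag' -> lower='bag' -> no
  'dog' -> lower='dog' -> no
  'fun' -> lower='fun' -> no
  'log' -> lower='log' -> no
  'Run' -> lower='run' -> MATCH
Matches: ['Run']
Count: 1

1


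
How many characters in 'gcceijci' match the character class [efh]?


Character class [efh] matches any of: {e, f, h}
Scanning string 'gcceijci' character by character:
  pos 0: 'g' -> no
  pos 1: 'c' -> no
  pos 2: 'c' -> no
  pos 3: 'e' -> MATCH
  pos 4: 'i' -> no
  pos 5: 'j' -> no
  pos 6: 'c' -> no
  pos 7: 'i' -> no
Total matches: 1

1


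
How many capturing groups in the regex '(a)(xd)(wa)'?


To count capturing groups, count each '(' that starts a group.
Pattern: '(a)(xd)(wa)'
Walking through the pattern:
  Position 0: '(' -> group #1
  Position 3: '(' -> group #2
  Position 7: '(' -> group #3
Total capturing groups: 3

3


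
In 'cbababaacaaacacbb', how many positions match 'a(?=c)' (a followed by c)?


Lookahead 'a(?=c)' matches 'a' only when followed by 'c'.
String: 'cbababaacaaacacbb'
Checking each position where char is 'a':
  pos 2: 'a' -> no (next='b')
  pos 4: 'a' -> no (next='b')
  pos 6: 'a' -> no (next='a')
  pos 7: 'a' -> MATCH (next='c')
  pos 9: 'a' -> no (next='a')
  pos 10: 'a' -> no (next='a')
  pos 11: 'a' -> MATCH (next='c')
  pos 13: 'a' -> MATCH (next='c')
Matching positions: [7, 11, 13]
Count: 3

3


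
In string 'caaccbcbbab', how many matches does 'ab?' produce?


Pattern 'ab?' matches 'a' optionally followed by 'b'.
String: 'caaccbcbbab'
Scanning left to right for 'a' then checking next char:
  Match 1: 'a' (a not followed by b)
  Match 2: 'a' (a not followed by b)
  Match 3: 'ab' (a followed by b)
Total matches: 3

3


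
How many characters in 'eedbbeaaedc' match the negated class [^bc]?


Negated class [^bc] matches any char NOT in {b, c}
Scanning 'eedbbeaaedc':
  pos 0: 'e' -> MATCH
  pos 1: 'e' -> MATCH
  pos 2: 'd' -> MATCH
  pos 3: 'b' -> no (excluded)
  pos 4: 'b' -> no (excluded)
  pos 5: 'e' -> MATCH
  pos 6: 'a' -> MATCH
  pos 7: 'a' -> MATCH
  pos 8: 'e' -> MATCH
  pos 9: 'd' -> MATCH
  pos 10: 'c' -> no (excluded)
Total matches: 8

8


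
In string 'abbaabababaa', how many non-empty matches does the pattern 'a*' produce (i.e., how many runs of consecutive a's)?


Pattern 'a*' matches zero or more a's. We want non-empty runs of consecutive a's.
String: 'abbaabababaa'
Walking through the string to find runs of a's:
  Run 1: positions 0-0 -> 'a'
  Run 2: positions 3-4 -> 'aa'
  Run 3: positions 6-6 -> 'a'
  Run 4: positions 8-8 -> 'a'
  Run 5: positions 10-11 -> 'aa'
Non-empty runs found: ['a', 'aa', 'a', 'a', 'aa']
Count: 5

5


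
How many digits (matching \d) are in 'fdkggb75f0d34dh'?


\d matches any digit 0-9.
Scanning 'fdkggb75f0d34dh':
  pos 6: '7' -> DIGIT
  pos 7: '5' -> DIGIT
  pos 9: '0' -> DIGIT
  pos 11: '3' -> DIGIT
  pos 12: '4' -> DIGIT
Digits found: ['7', '5', '0', '3', '4']
Total: 5

5


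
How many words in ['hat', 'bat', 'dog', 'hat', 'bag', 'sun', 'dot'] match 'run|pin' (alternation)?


Alternation 'run|pin' matches either 'run' or 'pin'.
Checking each word:
  'hat' -> no
  'bat' -> no
  'dog' -> no
  'hat' -> no
  'bag' -> no
  'sun' -> no
  'dot' -> no
Matches: []
Count: 0

0


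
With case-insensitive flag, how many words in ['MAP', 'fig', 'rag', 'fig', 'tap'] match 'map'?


Case-insensitive matching: compare each word's lowercase form to 'map'.
  'MAP' -> lower='map' -> MATCH
  'fig' -> lower='fig' -> no
  'rag' -> lower='rag' -> no
  'fig' -> lower='fig' -> no
  'tap' -> lower='tap' -> no
Matches: ['MAP']
Count: 1

1


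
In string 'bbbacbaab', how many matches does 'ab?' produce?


Pattern 'ab?' matches 'a' optionally followed by 'b'.
String: 'bbbacbaab'
Scanning left to right for 'a' then checking next char:
  Match 1: 'a' (a not followed by b)
  Match 2: 'a' (a not followed by b)
  Match 3: 'ab' (a followed by b)
Total matches: 3

3


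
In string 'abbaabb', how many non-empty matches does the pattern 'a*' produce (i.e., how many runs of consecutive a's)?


Pattern 'a*' matches zero or more a's. We want non-empty runs of consecutive a's.
String: 'abbaabb'
Walking through the string to find runs of a's:
  Run 1: positions 0-0 -> 'a'
  Run 2: positions 3-4 -> 'aa'
Non-empty runs found: ['a', 'aa']
Count: 2

2


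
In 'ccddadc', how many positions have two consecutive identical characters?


Looking for consecutive identical characters in 'ccddadc':
  pos 0-1: 'c' vs 'c' -> MATCH ('cc')
  pos 1-2: 'c' vs 'd' -> different
  pos 2-3: 'd' vs 'd' -> MATCH ('dd')
  pos 3-4: 'd' vs 'a' -> different
  pos 4-5: 'a' vs 'd' -> different
  pos 5-6: 'd' vs 'c' -> different
Consecutive identical pairs: ['cc', 'dd']
Count: 2

2


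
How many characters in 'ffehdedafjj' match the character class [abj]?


Character class [abj] matches any of: {a, b, j}
Scanning string 'ffehdedafjj' character by character:
  pos 0: 'f' -> no
  pos 1: 'f' -> no
  pos 2: 'e' -> no
  pos 3: 'h' -> no
  pos 4: 'd' -> no
  pos 5: 'e' -> no
  pos 6: 'd' -> no
  pos 7: 'a' -> MATCH
  pos 8: 'f' -> no
  pos 9: 'j' -> MATCH
  pos 10: 'j' -> MATCH
Total matches: 3

3


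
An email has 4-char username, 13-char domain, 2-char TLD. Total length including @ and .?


An email address has format: username@domain.tld
Username length: 4
'@' character: 1
Domain length: 13
'.' character: 1
TLD length: 2
Total = 4 + 1 + 13 + 1 + 2 = 21

21


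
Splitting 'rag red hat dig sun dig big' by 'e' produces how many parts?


Splitting by 'e' breaks the string at each occurrence of the separator.
Text: 'rag red hat dig sun dig big'
Parts after split:
  Part 1: 'rag r'
  Part 2: 'd hat dig sun dig big'
Total parts: 2

2


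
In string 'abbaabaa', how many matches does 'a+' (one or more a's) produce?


Pattern 'a+' matches one or more consecutive a's.
String: 'abbaabaa'
Scanning for runs of a:
  Match 1: 'a' (length 1)
  Match 2: 'aa' (length 2)
  Match 3: 'aa' (length 2)
Total matches: 3

3


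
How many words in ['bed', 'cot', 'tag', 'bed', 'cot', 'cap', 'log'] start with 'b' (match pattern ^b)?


Pattern ^b anchors to start of word. Check which words begin with 'b':
  'bed' -> MATCH (starts with 'b')
  'cot' -> no
  'tag' -> no
  'bed' -> MATCH (starts with 'b')
  'cot' -> no
  'cap' -> no
  'log' -> no
Matching words: ['bed', 'bed']
Count: 2

2


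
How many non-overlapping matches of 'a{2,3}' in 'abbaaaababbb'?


Pattern 'a{2,3}' matches between 2 and 3 consecutive a's (greedy).
String: 'abbaaaababbb'
Finding runs of a's and applying greedy matching:
  Run at pos 0: 'a' (length 1)
  Run at pos 3: 'aaaa' (length 4)
  Run at pos 8: 'a' (length 1)
Matches: ['aaa']
Count: 1

1


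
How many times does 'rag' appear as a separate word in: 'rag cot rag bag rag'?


Scanning each word for exact match 'rag':
  Word 1: 'rag' -> MATCH
  Word 2: 'cot' -> no
  Word 3: 'rag' -> MATCH
  Word 4: 'bag' -> no
  Word 5: 'rag' -> MATCH
Total matches: 3

3


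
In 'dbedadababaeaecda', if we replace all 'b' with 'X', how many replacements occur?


re.sub('b', 'X', text) replaces every occurrence of 'b' with 'X'.
Text: 'dbedadababaeaecda'
Scanning for 'b':
  pos 1: 'b' -> replacement #1
  pos 7: 'b' -> replacement #2
  pos 9: 'b' -> replacement #3
Total replacements: 3

3


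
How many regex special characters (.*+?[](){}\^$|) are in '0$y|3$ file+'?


Regex special characters are: . * + ? [ ] ( ) { } \ ^ $ |
Scanning '0$y|3$ file+':
  pos 1: '$' -> SPECIAL
  pos 3: '|' -> SPECIAL
  pos 5: '$' -> SPECIAL
  pos 11: '+' -> SPECIAL
Special chars found: ['$', '|', '$', '+']
Total: 4

4


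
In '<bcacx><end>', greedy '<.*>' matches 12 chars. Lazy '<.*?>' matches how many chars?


Greedy '<.*>' tries to match as MUCH as possible.
Lazy '<.*?>' tries to match as LITTLE as possible.

String: '<bcacx><end>'
Greedy '<.*>' starts at first '<' and extends to the LAST '>': '<bcacx><end>' (12 chars)
Lazy '<.*?>' starts at first '<' and stops at the FIRST '>': '<bcacx>' (7 chars)

7


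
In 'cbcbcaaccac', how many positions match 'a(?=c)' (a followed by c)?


Lookahead 'a(?=c)' matches 'a' only when followed by 'c'.
String: 'cbcbcaaccac'
Checking each position where char is 'a':
  pos 5: 'a' -> no (next='a')
  pos 6: 'a' -> MATCH (next='c')
  pos 9: 'a' -> MATCH (next='c')
Matching positions: [6, 9]
Count: 2

2


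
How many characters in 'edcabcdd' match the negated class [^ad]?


Negated class [^ad] matches any char NOT in {a, d}
Scanning 'edcabcdd':
  pos 0: 'e' -> MATCH
  pos 1: 'd' -> no (excluded)
  pos 2: 'c' -> MATCH
  pos 3: 'a' -> no (excluded)
  pos 4: 'b' -> MATCH
  pos 5: 'c' -> MATCH
  pos 6: 'd' -> no (excluded)
  pos 7: 'd' -> no (excluded)
Total matches: 4

4


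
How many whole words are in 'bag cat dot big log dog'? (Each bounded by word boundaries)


Word boundaries (\b) mark the start/end of each word.
Text: 'bag cat dot big log dog'
Splitting by whitespace:
  Word 1: 'bag'
  Word 2: 'cat'
  Word 3: 'dot'
  Word 4: 'big'
  Word 5: 'log'
  Word 6: 'dog'
Total whole words: 6

6


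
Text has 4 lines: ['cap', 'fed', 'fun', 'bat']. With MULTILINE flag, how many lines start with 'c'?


With MULTILINE flag, ^ matches the start of each line.
Lines: ['cap', 'fed', 'fun', 'bat']
Checking which lines start with 'c':
  Line 1: 'cap' -> MATCH
  Line 2: 'fed' -> no
  Line 3: 'fun' -> no
  Line 4: 'bat' -> no
Matching lines: ['cap']
Count: 1

1


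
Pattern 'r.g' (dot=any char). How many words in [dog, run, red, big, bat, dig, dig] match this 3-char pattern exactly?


Pattern 'r.g' means: starts with 'r', any single char, ends with 'g'.
Checking each word (must be exactly 3 chars):
  'dog' (len=3): no
  'run' (len=3): no
  'red' (len=3): no
  'big' (len=3): no
  'bat' (len=3): no
  'dig' (len=3): no
  'dig' (len=3): no
Matching words: []
Total: 0

0


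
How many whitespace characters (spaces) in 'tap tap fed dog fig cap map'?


\s matches whitespace characters (spaces, tabs, etc.).
Text: 'tap tap fed dog fig cap map'
This text has 7 words separated by spaces.
Number of spaces = number of words - 1 = 7 - 1 = 6

6


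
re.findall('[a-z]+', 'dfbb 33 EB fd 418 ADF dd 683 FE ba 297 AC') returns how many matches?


Pattern '[a-z]+' finds one or more lowercase letters.
Text: 'dfbb 33 EB fd 418 ADF dd 683 FE ba 297 AC'
Scanning for matches:
  Match 1: 'dfbb'
  Match 2: 'fd'
  Match 3: 'dd'
  Match 4: 'ba'
Total matches: 4

4


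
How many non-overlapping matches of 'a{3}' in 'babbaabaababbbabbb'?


Pattern 'a{3}' matches exactly 3 consecutive a's (greedy, non-overlapping).
String: 'babbaabaababbbabbb'
Scanning for runs of a's:
  Run at pos 1: 'a' (length 1) -> 0 match(es)
  Run at pos 4: 'aa' (length 2) -> 0 match(es)
  Run at pos 7: 'aa' (length 2) -> 0 match(es)
  Run at pos 10: 'a' (length 1) -> 0 match(es)
  Run at pos 14: 'a' (length 1) -> 0 match(es)
Matches found: []
Total: 0

0


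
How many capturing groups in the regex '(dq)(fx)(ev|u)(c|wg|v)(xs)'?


To count capturing groups, count each '(' that starts a group.
Pattern: '(dq)(fx)(ev|u)(c|wg|v)(xs)'
Walking through the pattern:
  Position 0: '(' -> group #1
  Position 4: '(' -> group #2
  Position 8: '(' -> group #3
  Position 14: '(' -> group #4
  Position 22: '(' -> group #5
Total capturing groups: 5

5


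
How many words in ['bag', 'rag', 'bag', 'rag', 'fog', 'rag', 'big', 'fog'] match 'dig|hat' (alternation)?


Alternation 'dig|hat' matches either 'dig' or 'hat'.
Checking each word:
  'bag' -> no
  'rag' -> no
  'bag' -> no
  'rag' -> no
  'fog' -> no
  'rag' -> no
  'big' -> no
  'fog' -> no
Matches: []
Count: 0

0


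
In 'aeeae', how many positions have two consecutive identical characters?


Looking for consecutive identical characters in 'aeeae':
  pos 0-1: 'a' vs 'e' -> different
  pos 1-2: 'e' vs 'e' -> MATCH ('ee')
  pos 2-3: 'e' vs 'a' -> different
  pos 3-4: 'a' vs 'e' -> different
Consecutive identical pairs: ['ee']
Count: 1

1


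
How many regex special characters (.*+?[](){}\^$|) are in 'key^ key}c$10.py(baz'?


Regex special characters are: . * + ? [ ] ( ) { } \ ^ $ |
Scanning 'key^ key}c$10.py(baz':
  pos 3: '^' -> SPECIAL
  pos 8: '}' -> SPECIAL
  pos 10: '$' -> SPECIAL
  pos 13: '.' -> SPECIAL
  pos 16: '(' -> SPECIAL
Special chars found: ['^', '}', '$', '.', '(']
Total: 5

5


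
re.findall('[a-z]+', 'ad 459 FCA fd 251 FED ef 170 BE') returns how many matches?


Pattern '[a-z]+' finds one or more lowercase letters.
Text: 'ad 459 FCA fd 251 FED ef 170 BE'
Scanning for matches:
  Match 1: 'ad'
  Match 2: 'fd'
  Match 3: 'ef'
Total matches: 3

3


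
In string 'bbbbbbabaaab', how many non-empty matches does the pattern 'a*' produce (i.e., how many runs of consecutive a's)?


Pattern 'a*' matches zero or more a's. We want non-empty runs of consecutive a's.
String: 'bbbbbbabaaab'
Walking through the string to find runs of a's:
  Run 1: positions 6-6 -> 'a'
  Run 2: positions 8-10 -> 'aaa'
Non-empty runs found: ['a', 'aaa']
Count: 2

2


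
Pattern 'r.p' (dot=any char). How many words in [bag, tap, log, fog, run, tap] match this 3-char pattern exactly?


Pattern 'r.p' means: starts with 'r', any single char, ends with 'p'.
Checking each word (must be exactly 3 chars):
  'bag' (len=3): no
  'tap' (len=3): no
  'log' (len=3): no
  'fog' (len=3): no
  'run' (len=3): no
  'tap' (len=3): no
Matching words: []
Total: 0

0


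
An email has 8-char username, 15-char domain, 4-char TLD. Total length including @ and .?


An email address has format: username@domain.tld
Username length: 8
'@' character: 1
Domain length: 15
'.' character: 1
TLD length: 4
Total = 8 + 1 + 15 + 1 + 4 = 29

29


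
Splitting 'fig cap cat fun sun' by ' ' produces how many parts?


Splitting by ' ' breaks the string at each occurrence of the separator.
Text: 'fig cap cat fun sun'
Parts after split:
  Part 1: 'fig'
  Part 2: 'cap'
  Part 3: 'cat'
  Part 4: 'fun'
  Part 5: 'sun'
Total parts: 5

5


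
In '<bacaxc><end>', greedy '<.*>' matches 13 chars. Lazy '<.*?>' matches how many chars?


Greedy '<.*>' tries to match as MUCH as possible.
Lazy '<.*?>' tries to match as LITTLE as possible.

String: '<bacaxc><end>'
Greedy '<.*>' starts at first '<' and extends to the LAST '>': '<bacaxc><end>' (13 chars)
Lazy '<.*?>' starts at first '<' and stops at the FIRST '>': '<bacaxc>' (8 chars)

8


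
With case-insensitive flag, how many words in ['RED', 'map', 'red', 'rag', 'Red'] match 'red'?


Case-insensitive matching: compare each word's lowercase form to 'red'.
  'RED' -> lower='red' -> MATCH
  'map' -> lower='map' -> no
  'red' -> lower='red' -> MATCH
  'rag' -> lower='rag' -> no
  'Red' -> lower='red' -> MATCH
Matches: ['RED', 'red', 'Red']
Count: 3

3


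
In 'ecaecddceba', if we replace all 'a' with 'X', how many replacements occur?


re.sub('a', 'X', text) replaces every occurrence of 'a' with 'X'.
Text: 'ecaecddceba'
Scanning for 'a':
  pos 2: 'a' -> replacement #1
  pos 10: 'a' -> replacement #2
Total replacements: 2

2


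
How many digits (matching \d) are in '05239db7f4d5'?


\d matches any digit 0-9.
Scanning '05239db7f4d5':
  pos 0: '0' -> DIGIT
  pos 1: '5' -> DIGIT
  pos 2: '2' -> DIGIT
  pos 3: '3' -> DIGIT
  pos 4: '9' -> DIGIT
  pos 7: '7' -> DIGIT
  pos 9: '4' -> DIGIT
  pos 11: '5' -> DIGIT
Digits found: ['0', '5', '2', '3', '9', '7', '4', '5']
Total: 8

8


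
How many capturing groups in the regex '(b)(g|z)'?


To count capturing groups, count each '(' that starts a group.
Pattern: '(b)(g|z)'
Walking through the pattern:
  Position 0: '(' -> group #1
  Position 3: '(' -> group #2
Total capturing groups: 2

2


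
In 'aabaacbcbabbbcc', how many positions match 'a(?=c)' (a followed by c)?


Lookahead 'a(?=c)' matches 'a' only when followed by 'c'.
String: 'aabaacbcbabbbcc'
Checking each position where char is 'a':
  pos 0: 'a' -> no (next='a')
  pos 1: 'a' -> no (next='b')
  pos 3: 'a' -> no (next='a')
  pos 4: 'a' -> MATCH (next='c')
  pos 9: 'a' -> no (next='b')
Matching positions: [4]
Count: 1

1


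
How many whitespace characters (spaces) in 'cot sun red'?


\s matches whitespace characters (spaces, tabs, etc.).
Text: 'cot sun red'
This text has 3 words separated by spaces.
Number of spaces = number of words - 1 = 3 - 1 = 2

2


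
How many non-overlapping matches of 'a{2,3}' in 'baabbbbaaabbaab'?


Pattern 'a{2,3}' matches between 2 and 3 consecutive a's (greedy).
String: 'baabbbbaaabbaab'
Finding runs of a's and applying greedy matching:
  Run at pos 1: 'aa' (length 2)
  Run at pos 7: 'aaa' (length 3)
  Run at pos 12: 'aa' (length 2)
Matches: ['aa', 'aaa', 'aa']
Count: 3

3


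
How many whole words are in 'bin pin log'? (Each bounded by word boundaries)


Word boundaries (\b) mark the start/end of each word.
Text: 'bin pin log'
Splitting by whitespace:
  Word 1: 'bin'
  Word 2: 'pin'
  Word 3: 'log'
Total whole words: 3

3


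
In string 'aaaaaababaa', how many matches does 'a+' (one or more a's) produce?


Pattern 'a+' matches one or more consecutive a's.
String: 'aaaaaababaa'
Scanning for runs of a:
  Match 1: 'aaaaaa' (length 6)
  Match 2: 'a' (length 1)
  Match 3: 'aa' (length 2)
Total matches: 3

3


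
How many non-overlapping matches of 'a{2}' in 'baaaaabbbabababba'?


Pattern 'a{2}' matches exactly 2 consecutive a's (greedy, non-overlapping).
String: 'baaaaabbbabababba'
Scanning for runs of a's:
  Run at pos 1: 'aaaaa' (length 5) -> 2 match(es)
  Run at pos 9: 'a' (length 1) -> 0 match(es)
  Run at pos 11: 'a' (length 1) -> 0 match(es)
  Run at pos 13: 'a' (length 1) -> 0 match(es)
  Run at pos 16: 'a' (length 1) -> 0 match(es)
Matches found: ['aa', 'aa']
Total: 2

2


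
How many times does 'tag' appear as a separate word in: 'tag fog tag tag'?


Scanning each word for exact match 'tag':
  Word 1: 'tag' -> MATCH
  Word 2: 'fog' -> no
  Word 3: 'tag' -> MATCH
  Word 4: 'tag' -> MATCH
Total matches: 3

3


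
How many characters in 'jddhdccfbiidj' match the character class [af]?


Character class [af] matches any of: {a, f}
Scanning string 'jddhdccfbiidj' character by character:
  pos 0: 'j' -> no
  pos 1: 'd' -> no
  pos 2: 'd' -> no
  pos 3: 'h' -> no
  pos 4: 'd' -> no
  pos 5: 'c' -> no
  pos 6: 'c' -> no
  pos 7: 'f' -> MATCH
  pos 8: 'b' -> no
  pos 9: 'i' -> no
  pos 10: 'i' -> no
  pos 11: 'd' -> no
  pos 12: 'j' -> no
Total matches: 1

1


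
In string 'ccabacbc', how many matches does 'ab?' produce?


Pattern 'ab?' matches 'a' optionally followed by 'b'.
String: 'ccabacbc'
Scanning left to right for 'a' then checking next char:
  Match 1: 'ab' (a followed by b)
  Match 2: 'a' (a not followed by b)
Total matches: 2

2


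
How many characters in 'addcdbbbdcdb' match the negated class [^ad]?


Negated class [^ad] matches any char NOT in {a, d}
Scanning 'addcdbbbdcdb':
  pos 0: 'a' -> no (excluded)
  pos 1: 'd' -> no (excluded)
  pos 2: 'd' -> no (excluded)
  pos 3: 'c' -> MATCH
  pos 4: 'd' -> no (excluded)
  pos 5: 'b' -> MATCH
  pos 6: 'b' -> MATCH
  pos 7: 'b' -> MATCH
  pos 8: 'd' -> no (excluded)
  pos 9: 'c' -> MATCH
  pos 10: 'd' -> no (excluded)
  pos 11: 'b' -> MATCH
Total matches: 6

6


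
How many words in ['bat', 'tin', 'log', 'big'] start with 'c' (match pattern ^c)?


Pattern ^c anchors to start of word. Check which words begin with 'c':
  'bat' -> no
  'tin' -> no
  'log' -> no
  'big' -> no
Matching words: []
Count: 0

0


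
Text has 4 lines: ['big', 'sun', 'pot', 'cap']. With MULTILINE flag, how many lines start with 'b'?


With MULTILINE flag, ^ matches the start of each line.
Lines: ['big', 'sun', 'pot', 'cap']
Checking which lines start with 'b':
  Line 1: 'big' -> MATCH
  Line 2: 'sun' -> no
  Line 3: 'pot' -> no
  Line 4: 'cap' -> no
Matching lines: ['big']
Count: 1

1


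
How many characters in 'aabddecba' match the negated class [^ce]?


Negated class [^ce] matches any char NOT in {c, e}
Scanning 'aabddecba':
  pos 0: 'a' -> MATCH
  pos 1: 'a' -> MATCH
  pos 2: 'b' -> MATCH
  pos 3: 'd' -> MATCH
  pos 4: 'd' -> MATCH
  pos 5: 'e' -> no (excluded)
  pos 6: 'c' -> no (excluded)
  pos 7: 'b' -> MATCH
  pos 8: 'a' -> MATCH
Total matches: 7

7


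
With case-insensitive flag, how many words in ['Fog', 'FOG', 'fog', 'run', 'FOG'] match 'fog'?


Case-insensitive matching: compare each word's lowercase form to 'fog'.
  'Fog' -> lower='fog' -> MATCH
  'FOG' -> lower='fog' -> MATCH
  'fog' -> lower='fog' -> MATCH
  'run' -> lower='run' -> no
  'FOG' -> lower='fog' -> MATCH
Matches: ['Fog', 'FOG', 'fog', 'FOG']
Count: 4

4


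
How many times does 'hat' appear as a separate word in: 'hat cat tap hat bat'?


Scanning each word for exact match 'hat':
  Word 1: 'hat' -> MATCH
  Word 2: 'cat' -> no
  Word 3: 'tap' -> no
  Word 4: 'hat' -> MATCH
  Word 5: 'bat' -> no
Total matches: 2

2
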